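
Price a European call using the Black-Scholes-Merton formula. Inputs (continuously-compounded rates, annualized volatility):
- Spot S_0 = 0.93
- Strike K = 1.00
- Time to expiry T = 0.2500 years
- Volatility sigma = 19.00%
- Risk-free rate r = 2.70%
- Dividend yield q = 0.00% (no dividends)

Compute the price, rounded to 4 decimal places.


d1 = (ln(S/K) + (r - q + 0.5*sigma^2) * T) / (sigma * sqrt(T)) = -0.64534940
d2 = d1 - sigma * sqrt(T) = -0.74034940
exp(-rT) = 0.99327273; exp(-qT) = 1.00000000
C = S_0 * exp(-qT) * N(d1) - K * exp(-rT) * N(d2)
N(d1) = 0.25935039; N(d2) = 0.22954401
C = 0.9300 * 1.00000000 * 0.25935039 - 1.0000 * 0.99327273 * 0.22954401 = 0.0132

Answer: Price = 0.0132


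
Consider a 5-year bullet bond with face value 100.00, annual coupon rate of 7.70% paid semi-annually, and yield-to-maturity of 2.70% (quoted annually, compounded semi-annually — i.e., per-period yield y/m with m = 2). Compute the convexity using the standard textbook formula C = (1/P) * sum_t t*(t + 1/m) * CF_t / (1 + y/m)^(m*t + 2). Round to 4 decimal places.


Answer: Convexity = 22.0140

Derivation:
Coupon per period c = face * coupon_rate / m = 3.850000
Periods per year m = 2; per-period yield y/m = 0.013500
Number of cashflows N = 10
Cashflows (t years, CF_t, discount factor 1/(1+y/m)^(m*t), PV):
  t = 0.5000: CF_t = 3.850000, DF = 0.986680, PV = 3.798717
  t = 1.0000: CF_t = 3.850000, DF = 0.973537, PV = 3.748118
  t = 1.5000: CF_t = 3.850000, DF = 0.960569, PV = 3.698192
  t = 2.0000: CF_t = 3.850000, DF = 0.947774, PV = 3.648932
  t = 2.5000: CF_t = 3.850000, DF = 0.935150, PV = 3.600327
  t = 3.0000: CF_t = 3.850000, DF = 0.922694, PV = 3.552370
  t = 3.5000: CF_t = 3.850000, DF = 0.910403, PV = 3.505052
  t = 4.0000: CF_t = 3.850000, DF = 0.898276, PV = 3.458364
  t = 4.5000: CF_t = 3.850000, DF = 0.886311, PV = 3.412298
  t = 5.0000: CF_t = 103.850000, DF = 0.874505, PV = 90.817380
Price P = sum_t PV_t = 123.239750
Convexity numerator sum_t t*(t + 1/m) * CF_t / (1+y/m)^(m*t + 2):
  t = 0.5000: term = 1.849096
  t = 1.0000: term = 5.473397
  t = 1.5000: term = 10.800981
  t = 2.0000: term = 17.761851
  t = 2.5000: term = 26.287890
  t = 3.0000: term = 36.312822
  t = 3.5000: term = 47.772172
  t = 4.0000: term = 60.603221
  t = 4.5000: term = 74.744969
  t = 5.0000: term = 2431.387381
Convexity = (1/P) * sum = 2712.993780 / 123.239750 = 22.013951


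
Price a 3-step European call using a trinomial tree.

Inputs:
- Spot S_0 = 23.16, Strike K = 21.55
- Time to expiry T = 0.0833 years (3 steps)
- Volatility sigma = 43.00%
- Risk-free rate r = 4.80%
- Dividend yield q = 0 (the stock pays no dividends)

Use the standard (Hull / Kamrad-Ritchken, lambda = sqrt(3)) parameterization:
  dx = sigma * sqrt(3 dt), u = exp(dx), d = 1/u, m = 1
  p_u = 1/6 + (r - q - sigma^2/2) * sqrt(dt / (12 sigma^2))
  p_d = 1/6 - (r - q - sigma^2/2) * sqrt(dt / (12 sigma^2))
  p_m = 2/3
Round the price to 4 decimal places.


Answer: Price = V(0,0) = 2.1931

Derivation:
dt = T/N = 0.027767; dx = sigma*sqrt(3*dt) = 0.124105
u = exp(dx) = 1.132135; d = 1/u = 0.883287
p_u = 0.161694, p_m = 0.666667, p_d = 0.171639
Discount per step: exp(-r*dt) = 0.998668
Stock lattice S(k, j) with j the centered position index:
  k=0: S(0,+0) = 23.1600
  k=1: S(1,-1) = 20.4569; S(1,+0) = 23.1600; S(1,+1) = 26.2203
  k=2: S(2,-2) = 18.0693; S(2,-1) = 20.4569; S(2,+0) = 23.1600; S(2,+1) = 26.2203; S(2,+2) = 29.6849
  k=3: S(3,-3) = 15.9604; S(3,-2) = 18.0693; S(3,-1) = 20.4569; S(3,+0) = 23.1600; S(3,+1) = 26.2203; S(3,+2) = 29.6849; S(3,+3) = 33.6073
Terminal payoffs V(N, j) = max(S_T - K, 0):
  V(3,-3) = 0.000000; V(3,-2) = 0.000000; V(3,-1) = 0.000000; V(3,+0) = 1.610000; V(3,+1) = 4.670253; V(3,+2) = 8.134874; V(3,+3) = 12.057293
Backward induction: V(k, j) = exp(-r*dt) * [p_u * V(k+1, j+1) + p_m * V(k+1, j) + p_d * V(k+1, j-1)]
  V(2,-2) = exp(-r*dt) * [p_u*0.000000 + p_m*0.000000 + p_d*0.000000] = 0.000000
  V(2,-1) = exp(-r*dt) * [p_u*1.610000 + p_m*0.000000 + p_d*0.000000] = 0.259981
  V(2,+0) = exp(-r*dt) * [p_u*4.670253 + p_m*1.610000 + p_d*0.000000] = 1.826051
  V(2,+1) = exp(-r*dt) * [p_u*8.134874 + p_m*4.670253 + p_d*1.610000] = 4.698936
  V(2,+2) = exp(-r*dt) * [p_u*12.057293 + p_m*8.134874 + p_d*4.670253] = 8.163554
  V(1,-1) = exp(-r*dt) * [p_u*1.826051 + p_m*0.259981 + p_d*0.000000] = 0.467958
  V(1,+0) = exp(-r*dt) * [p_u*4.698936 + p_m*1.826051 + p_d*0.259981] = 2.019088
  V(1,+1) = exp(-r*dt) * [p_u*8.163554 + p_m*4.698936 + p_d*1.826051] = 4.759697
  V(0,+0) = exp(-r*dt) * [p_u*4.759697 + p_m*2.019088 + p_d*0.467958] = 2.193069


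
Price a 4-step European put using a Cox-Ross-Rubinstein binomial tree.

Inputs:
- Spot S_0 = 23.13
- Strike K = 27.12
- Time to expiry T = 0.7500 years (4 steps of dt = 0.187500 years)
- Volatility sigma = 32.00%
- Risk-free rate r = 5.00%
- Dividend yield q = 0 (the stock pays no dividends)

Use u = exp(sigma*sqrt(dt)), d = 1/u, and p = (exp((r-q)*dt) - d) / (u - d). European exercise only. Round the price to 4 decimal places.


Answer: Price = V(0,0) = 4.5940

Derivation:
dt = T/N = 0.187500
u = exp(sigma*sqrt(dt)) = 1.148623; d = 1/u = 0.870607
p = (exp((r-q)*dt) - d) / (u - d) = 0.499294
Discount per step: exp(-r*dt) = 0.990669
Stock lattice S(k, i) with i counting down-moves:
  k=0: S(0,0) = 23.1300
  k=1: S(1,0) = 26.5677; S(1,1) = 20.1372
  k=2: S(2,0) = 30.5162; S(2,1) = 23.1300; S(2,2) = 17.5316
  k=3: S(3,0) = 35.0516; S(3,1) = 26.5677; S(3,2) = 20.1372; S(3,3) = 15.2631
  k=4: S(4,0) = 40.2611; S(4,1) = 30.5162; S(4,2) = 23.1300; S(4,3) = 17.5316; S(4,4) = 13.2882
Terminal payoffs V(N, i) = max(K - S_T, 0):
  V(4,0) = 0.000000; V(4,1) = 0.000000; V(4,2) = 3.990000; V(4,3) = 9.588446; V(4,4) = 13.831829
Backward induction: V(k, i) = exp(-r*dt) * [p * V(k+1, i) + (1-p) * V(k+1, i+1)].
  V(3,0) = exp(-r*dt) * [p*0.000000 + (1-p)*0.000000] = 0.000000
  V(3,1) = exp(-r*dt) * [p*0.000000 + (1-p)*3.990000] = 1.979175
  V(3,2) = exp(-r*dt) * [p*3.990000 + (1-p)*9.588446] = 6.729787
  V(3,3) = exp(-r*dt) * [p*9.588446 + (1-p)*13.831829] = 11.603836
  V(2,0) = exp(-r*dt) * [p*0.000000 + (1-p)*1.979175] = 0.981738
  V(2,1) = exp(-r*dt) * [p*1.979175 + (1-p)*6.729787] = 4.317171
  V(2,2) = exp(-r*dt) * [p*6.729787 + (1-p)*11.603836] = 9.084683
  V(1,0) = exp(-r*dt) * [p*0.981738 + (1-p)*4.317171] = 2.627065
  V(1,1) = exp(-r*dt) * [p*4.317171 + (1-p)*9.084683] = 6.641734
  V(0,0) = exp(-r*dt) * [p*2.627065 + (1-p)*6.641734] = 4.593963


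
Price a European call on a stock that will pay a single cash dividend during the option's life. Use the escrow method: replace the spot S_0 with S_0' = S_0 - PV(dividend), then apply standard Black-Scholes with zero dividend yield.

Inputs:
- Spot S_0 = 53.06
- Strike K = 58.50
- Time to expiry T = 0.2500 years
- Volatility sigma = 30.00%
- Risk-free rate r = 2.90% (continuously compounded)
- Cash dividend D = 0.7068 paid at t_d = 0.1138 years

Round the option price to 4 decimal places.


PV(D) = D * exp(-r * t_d) = 0.7068 * 0.99670524 = 0.70447126
S_0' = S_0 - PV(D) = 53.0600 - 0.70447126 = 52.35552874
d1 = (ln(S_0'/K) + (r + sigma^2/2)*T) / (sigma*sqrt(T)) = -0.61646141
d2 = d1 - sigma*sqrt(T) = -0.76646141
exp(-rT) = 0.99277622
N(d1) = 0.26879502; N(d2) = 0.22170090
C = S_0' * N(d1) - K * exp(-rT) * N(d2) = 52.35552874 * 0.26879502 - 58.5000 * 0.99277622 * 0.22170090 = 1.1971

Answer: Price = 1.1971


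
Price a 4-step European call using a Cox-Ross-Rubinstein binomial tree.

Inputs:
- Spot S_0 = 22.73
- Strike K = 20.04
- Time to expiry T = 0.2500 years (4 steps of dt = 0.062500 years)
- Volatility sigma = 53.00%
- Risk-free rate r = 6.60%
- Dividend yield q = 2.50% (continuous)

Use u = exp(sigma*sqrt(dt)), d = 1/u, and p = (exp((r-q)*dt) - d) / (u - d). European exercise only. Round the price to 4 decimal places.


Answer: Price = V(0,0) = 4.0676

Derivation:
dt = T/N = 0.062500
u = exp(sigma*sqrt(dt)) = 1.141679; d = 1/u = 0.875903
p = (exp((r-q)*dt) - d) / (u - d) = 0.476577
Discount per step: exp(-r*dt) = 0.995883
Stock lattice S(k, i) with i counting down-moves:
  k=0: S(0,0) = 22.7300
  k=1: S(1,0) = 25.9504; S(1,1) = 19.9093
  k=2: S(2,0) = 29.6270; S(2,1) = 22.7300; S(2,2) = 17.4386
  k=3: S(3,0) = 33.8245; S(3,1) = 25.9504; S(3,2) = 19.9093; S(3,3) = 15.2745
  k=4: S(4,0) = 38.6167; S(4,1) = 29.6270; S(4,2) = 22.7300; S(4,3) = 17.4386; S(4,4) = 13.3790
Terminal payoffs V(N, i) = max(S_T - K, 0):
  V(4,0) = 18.576731; V(4,1) = 9.586986; V(4,2) = 2.690000; V(4,3) = 0.000000; V(4,4) = 0.000000
Backward induction: V(k, i) = exp(-r*dt) * [p * V(k+1, i) + (1-p) * V(k+1, i+1)].
  V(3,0) = exp(-r*dt) * [p*18.576731 + (1-p)*9.586986] = 13.814194
  V(3,1) = exp(-r*dt) * [p*9.586986 + (1-p)*2.690000] = 5.952343
  V(3,2) = exp(-r*dt) * [p*2.690000 + (1-p)*0.000000] = 1.276716
  V(3,3) = exp(-r*dt) * [p*0.000000 + (1-p)*0.000000] = 0.000000
  V(2,0) = exp(-r*dt) * [p*13.814194 + (1-p)*5.952343] = 9.659196
  V(2,1) = exp(-r*dt) * [p*5.952343 + (1-p)*1.276716] = 3.490585
  V(2,2) = exp(-r*dt) * [p*1.276716 + (1-p)*0.000000] = 0.605949
  V(1,0) = exp(-r*dt) * [p*9.659196 + (1-p)*3.490585] = 6.403934
  V(1,1) = exp(-r*dt) * [p*3.490585 + (1-p)*0.605949] = 1.972548
  V(0,0) = exp(-r*dt) * [p*6.403934 + (1-p)*1.972548] = 4.067632


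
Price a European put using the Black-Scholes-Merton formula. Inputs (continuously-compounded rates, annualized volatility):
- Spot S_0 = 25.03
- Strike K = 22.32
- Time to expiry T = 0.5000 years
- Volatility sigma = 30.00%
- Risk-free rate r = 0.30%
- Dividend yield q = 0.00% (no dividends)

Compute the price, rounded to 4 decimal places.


Answer: Price = 0.9172

Derivation:
d1 = (ln(S/K) + (r - q + 0.5*sigma^2) * T) / (sigma * sqrt(T)) = 0.65332880
d2 = d1 - sigma * sqrt(T) = 0.44119677
exp(-rT) = 0.99850112; exp(-qT) = 1.00000000
P = K * exp(-rT) * N(-d2) - S_0 * exp(-qT) * N(-d1)
N(-d1) = 0.25677216; N(-d2) = 0.32953528
P = 22.3200 * 0.99850112 * 0.32953528 - 25.0300 * 1.00000000 * 0.25677216 = 0.9172


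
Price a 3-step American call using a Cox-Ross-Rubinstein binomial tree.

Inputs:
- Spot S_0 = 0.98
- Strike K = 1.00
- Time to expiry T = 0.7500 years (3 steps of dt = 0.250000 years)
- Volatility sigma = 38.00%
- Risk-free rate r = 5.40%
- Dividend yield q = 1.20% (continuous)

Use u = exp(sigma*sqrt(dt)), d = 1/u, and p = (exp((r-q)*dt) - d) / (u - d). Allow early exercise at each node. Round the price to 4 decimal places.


Answer: Price = V(0,0) = 0.1419

Derivation:
dt = T/N = 0.250000
u = exp(sigma*sqrt(dt)) = 1.209250; d = 1/u = 0.826959
p = (exp((r-q)*dt) - d) / (u - d) = 0.480253
Discount per step: exp(-r*dt) = 0.986591
Stock lattice S(k, i) with i counting down-moves:
  k=0: S(0,0) = 0.9800
  k=1: S(1,0) = 1.1851; S(1,1) = 0.8104
  k=2: S(2,0) = 1.4330; S(2,1) = 0.9800; S(2,2) = 0.6702
  k=3: S(3,0) = 1.7329; S(3,1) = 1.1851; S(3,2) = 0.8104; S(3,3) = 0.5542
Terminal payoffs V(N, i) = max(S_T - K, 0):
  V(3,0) = 0.732902; V(3,1) = 0.185065; V(3,2) = 0.000000; V(3,3) = 0.000000
Backward induction: V(k, i) = exp(-r*dt) * [p * V(k+1, i) + (1-p) * V(k+1, i+1)]; then take max(V_cont, immediate exercise) for American.
  V(2,0) = exp(-r*dt) * [p*0.732902 + (1-p)*0.185065] = 0.442156; exercise = 0.433039; V(2,0) = max -> 0.442156
  V(2,1) = exp(-r*dt) * [p*0.185065 + (1-p)*0.000000] = 0.087686; exercise = 0.000000; V(2,1) = max -> 0.087686
  V(2,2) = exp(-r*dt) * [p*0.000000 + (1-p)*0.000000] = 0.000000; exercise = 0.000000; V(2,2) = max -> 0.000000
  V(1,0) = exp(-r*dt) * [p*0.442156 + (1-p)*0.087686] = 0.254463; exercise = 0.185065; V(1,0) = max -> 0.254463
  V(1,1) = exp(-r*dt) * [p*0.087686 + (1-p)*0.000000] = 0.041547; exercise = 0.000000; V(1,1) = max -> 0.041547
  V(0,0) = exp(-r*dt) * [p*0.254463 + (1-p)*0.041547] = 0.141872; exercise = 0.000000; V(0,0) = max -> 0.141872


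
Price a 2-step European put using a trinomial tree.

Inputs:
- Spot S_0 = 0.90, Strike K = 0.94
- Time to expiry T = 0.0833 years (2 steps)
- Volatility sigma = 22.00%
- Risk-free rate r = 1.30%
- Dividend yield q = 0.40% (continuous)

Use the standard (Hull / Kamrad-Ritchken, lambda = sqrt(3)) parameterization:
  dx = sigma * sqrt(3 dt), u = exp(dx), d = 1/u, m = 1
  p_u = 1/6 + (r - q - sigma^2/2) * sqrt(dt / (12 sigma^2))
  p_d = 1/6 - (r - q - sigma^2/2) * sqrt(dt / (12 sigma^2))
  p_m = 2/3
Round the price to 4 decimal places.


dt = T/N = 0.041650; dx = sigma*sqrt(3*dt) = 0.077766
u = exp(dx) = 1.080870; d = 1/u = 0.925181
p_u = 0.162596, p_m = 0.666667, p_d = 0.170737
Discount per step: exp(-r*dt) = 0.999459
Stock lattice S(k, j) with j the centered position index:
  k=0: S(0,+0) = 0.9000
  k=1: S(1,-1) = 0.8327; S(1,+0) = 0.9000; S(1,+1) = 0.9728
  k=2: S(2,-2) = 0.7704; S(2,-1) = 0.8327; S(2,+0) = 0.9000; S(2,+1) = 0.9728; S(2,+2) = 1.0515
Terminal payoffs V(N, j) = max(K - S_T, 0):
  V(2,-2) = 0.169637; V(2,-1) = 0.107337; V(2,+0) = 0.040000; V(2,+1) = 0.000000; V(2,+2) = 0.000000
Backward induction: V(k, j) = exp(-r*dt) * [p_u * V(k+1, j+1) + p_m * V(k+1, j) + p_d * V(k+1, j-1)]
  V(1,-1) = exp(-r*dt) * [p_u*0.040000 + p_m*0.107337 + p_d*0.169637] = 0.106967
  V(1,+0) = exp(-r*dt) * [p_u*0.000000 + p_m*0.040000 + p_d*0.107337] = 0.044969
  V(1,+1) = exp(-r*dt) * [p_u*0.000000 + p_m*0.000000 + p_d*0.040000] = 0.006826
  V(0,+0) = exp(-r*dt) * [p_u*0.006826 + p_m*0.044969 + p_d*0.106967] = 0.049326

Answer: Price = V(0,0) = 0.0493


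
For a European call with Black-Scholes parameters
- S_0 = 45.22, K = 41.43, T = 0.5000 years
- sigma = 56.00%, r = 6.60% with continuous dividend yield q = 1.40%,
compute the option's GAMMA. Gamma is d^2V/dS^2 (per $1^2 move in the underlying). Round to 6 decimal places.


d1 = 0.4847070785; d2 = 0.0887272810
phi(d1) = 0.3547262162; exp(-qT) = 0.9930244429; exp(-rT) = 0.9675385596
Gamma = exp(-qT) * phi(d1) / (S * sigma * sqrt(T)) = 0.9930244429 * 0.3547262162 / (45.2200 * 0.5600 * 0.7071067812) = 0.019672

Answer: Gamma = 0.019672


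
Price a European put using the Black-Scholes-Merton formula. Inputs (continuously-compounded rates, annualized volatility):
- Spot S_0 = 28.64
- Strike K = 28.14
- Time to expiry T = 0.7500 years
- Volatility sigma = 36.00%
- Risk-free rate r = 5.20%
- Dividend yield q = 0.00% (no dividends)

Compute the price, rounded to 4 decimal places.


d1 = (ln(S/K) + (r - q + 0.5*sigma^2) * T) / (sigma * sqrt(T)) = 0.33746858
d2 = d1 - sigma * sqrt(T) = 0.02569943
exp(-rT) = 0.96175071; exp(-qT) = 1.00000000
P = K * exp(-rT) * N(-d2) - S_0 * exp(-qT) * N(-d1)
N(-d1) = 0.36788185; N(-d2) = 0.48974854
P = 28.1400 * 0.96175071 * 0.48974854 - 28.6400 * 1.00000000 * 0.36788185 = 2.7183

Answer: Price = 2.7183


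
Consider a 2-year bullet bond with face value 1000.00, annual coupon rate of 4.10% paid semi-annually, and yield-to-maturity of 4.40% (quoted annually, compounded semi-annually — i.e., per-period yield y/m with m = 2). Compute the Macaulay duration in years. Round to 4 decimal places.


Answer: Macaulay duration = 1.9403 years

Derivation:
Coupon per period c = face * coupon_rate / m = 20.500000
Periods per year m = 2; per-period yield y/m = 0.022000
Number of cashflows N = 4
Cashflows (t years, CF_t, discount factor 1/(1+y/m)^(m*t), PV):
  t = 0.5000: CF_t = 20.500000, DF = 0.978474, PV = 20.058708
  t = 1.0000: CF_t = 20.500000, DF = 0.957411, PV = 19.626916
  t = 1.5000: CF_t = 20.500000, DF = 0.936801, PV = 19.204419
  t = 2.0000: CF_t = 1020.500000, DF = 0.916635, PV = 935.425976
Price P = sum_t PV_t = 994.316020
Macaulay numerator sum_t t * PV_t:
  t * PV_t at t = 0.5000: 10.029354
  t * PV_t at t = 1.0000: 19.626916
  t * PV_t at t = 1.5000: 28.806629
  t * PV_t at t = 2.0000: 1870.851953
Macaulay duration D = (sum_t t * PV_t) / P = 1929.314852 / 994.316020 = 1.940344


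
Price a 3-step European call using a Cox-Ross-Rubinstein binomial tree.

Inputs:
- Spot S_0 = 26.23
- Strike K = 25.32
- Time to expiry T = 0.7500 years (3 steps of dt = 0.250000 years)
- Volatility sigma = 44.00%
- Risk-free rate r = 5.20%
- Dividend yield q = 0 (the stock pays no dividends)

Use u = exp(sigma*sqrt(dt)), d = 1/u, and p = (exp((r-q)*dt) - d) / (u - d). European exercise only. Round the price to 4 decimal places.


dt = T/N = 0.250000
u = exp(sigma*sqrt(dt)) = 1.246077; d = 1/u = 0.802519
p = (exp((r-q)*dt) - d) / (u - d) = 0.474721
Discount per step: exp(-r*dt) = 0.987084
Stock lattice S(k, i) with i counting down-moves:
  k=0: S(0,0) = 26.2300
  k=1: S(1,0) = 32.6846; S(1,1) = 21.0501
  k=2: S(2,0) = 40.7275; S(2,1) = 26.2300; S(2,2) = 16.8931
  k=3: S(3,0) = 50.7496; S(3,1) = 32.6846; S(3,2) = 21.0501; S(3,3) = 13.5570
Terminal payoffs V(N, i) = max(S_T - K, 0):
  V(3,0) = 25.429603; V(3,1) = 7.364593; V(3,2) = 0.000000; V(3,3) = 0.000000
Backward induction: V(k, i) = exp(-r*dt) * [p * V(k+1, i) + (1-p) * V(k+1, i+1)].
  V(2,0) = exp(-r*dt) * [p*25.429603 + (1-p)*7.364593] = 15.734540
  V(2,1) = exp(-r*dt) * [p*7.364593 + (1-p)*0.000000] = 3.450968
  V(2,2) = exp(-r*dt) * [p*0.000000 + (1-p)*0.000000] = 0.000000
  V(1,0) = exp(-r*dt) * [p*15.734540 + (1-p)*3.450968] = 9.162344
  V(1,1) = exp(-r*dt) * [p*3.450968 + (1-p)*0.000000] = 1.617086
  V(0,0) = exp(-r*dt) * [p*9.162344 + (1-p)*1.617086] = 5.131826

Answer: Price = V(0,0) = 5.1318


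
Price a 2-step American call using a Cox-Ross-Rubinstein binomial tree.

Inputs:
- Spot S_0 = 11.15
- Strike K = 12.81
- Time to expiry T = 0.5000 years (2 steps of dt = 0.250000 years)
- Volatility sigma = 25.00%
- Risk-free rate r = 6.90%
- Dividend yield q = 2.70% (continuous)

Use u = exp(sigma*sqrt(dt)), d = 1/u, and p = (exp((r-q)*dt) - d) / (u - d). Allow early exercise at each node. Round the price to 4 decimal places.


dt = T/N = 0.250000
u = exp(sigma*sqrt(dt)) = 1.133148; d = 1/u = 0.882497
p = (exp((r-q)*dt) - d) / (u - d) = 0.510902
Discount per step: exp(-r*dt) = 0.982898
Stock lattice S(k, i) with i counting down-moves:
  k=0: S(0,0) = 11.1500
  k=1: S(1,0) = 12.6346; S(1,1) = 9.8398
  k=2: S(2,0) = 14.3169; S(2,1) = 11.1500; S(2,2) = 8.6836
Terminal payoffs V(N, i) = max(S_T - K, 0):
  V(2,0) = 1.506883; V(2,1) = 0.000000; V(2,2) = 0.000000
Backward induction: V(k, i) = exp(-r*dt) * [p * V(k+1, i) + (1-p) * V(k+1, i+1)]; then take max(V_cont, immediate exercise) for American.
  V(1,0) = exp(-r*dt) * [p*1.506883 + (1-p)*0.000000] = 0.756704; exercise = 0.000000; V(1,0) = max -> 0.756704
  V(1,1) = exp(-r*dt) * [p*0.000000 + (1-p)*0.000000] = 0.000000; exercise = 0.000000; V(1,1) = max -> 0.000000
  V(0,0) = exp(-r*dt) * [p*0.756704 + (1-p)*0.000000] = 0.379990; exercise = 0.000000; V(0,0) = max -> 0.379990

Answer: Price = V(0,0) = 0.3800


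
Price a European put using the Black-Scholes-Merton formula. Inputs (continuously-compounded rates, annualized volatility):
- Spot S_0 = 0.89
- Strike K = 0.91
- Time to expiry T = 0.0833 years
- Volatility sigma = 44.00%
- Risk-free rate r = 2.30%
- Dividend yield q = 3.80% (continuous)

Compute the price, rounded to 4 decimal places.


Answer: Price = 0.0568

Derivation:
d1 = (ln(S/K) + (r - q + 0.5*sigma^2) * T) / (sigma * sqrt(T)) = -0.12134023
d2 = d1 - sigma * sqrt(T) = -0.24833189
exp(-rT) = 0.99808593; exp(-qT) = 0.99683960
P = K * exp(-rT) * N(-d2) - S_0 * exp(-qT) * N(-d1)
N(-d1) = 0.54828922; N(-d2) = 0.59806119
P = 0.9100 * 0.99808593 * 0.59806119 - 0.8900 * 0.99683960 * 0.54828922 = 0.0568


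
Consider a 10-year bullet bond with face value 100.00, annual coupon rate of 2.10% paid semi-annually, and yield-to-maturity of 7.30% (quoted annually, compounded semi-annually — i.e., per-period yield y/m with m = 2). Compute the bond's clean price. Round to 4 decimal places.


Answer: Price = 63.5443

Derivation:
Coupon per period c = face * coupon_rate / m = 1.050000
Periods per year m = 2; per-period yield y/m = 0.036500
Number of cashflows N = 20
Cashflows (t years, CF_t, discount factor 1/(1+y/m)^(m*t), PV):
  t = 0.5000: CF_t = 1.050000, DF = 0.964785, PV = 1.013025
  t = 1.0000: CF_t = 1.050000, DF = 0.930811, PV = 0.977351
  t = 1.5000: CF_t = 1.050000, DF = 0.898033, PV = 0.942934
  t = 2.0000: CF_t = 1.050000, DF = 0.866409, PV = 0.909729
  t = 2.5000: CF_t = 1.050000, DF = 0.835898, PV = 0.877693
  t = 3.0000: CF_t = 1.050000, DF = 0.806462, PV = 0.846786
  t = 3.5000: CF_t = 1.050000, DF = 0.778063, PV = 0.816966
  t = 4.0000: CF_t = 1.050000, DF = 0.750664, PV = 0.788197
  t = 4.5000: CF_t = 1.050000, DF = 0.724230, PV = 0.760441
  t = 5.0000: CF_t = 1.050000, DF = 0.698726, PV = 0.733662
  t = 5.5000: CF_t = 1.050000, DF = 0.674121, PV = 0.707827
  t = 6.0000: CF_t = 1.050000, DF = 0.650382, PV = 0.682901
  t = 6.5000: CF_t = 1.050000, DF = 0.627479, PV = 0.658853
  t = 7.0000: CF_t = 1.050000, DF = 0.605382, PV = 0.635651
  t = 7.5000: CF_t = 1.050000, DF = 0.584064, PV = 0.613267
  t = 8.0000: CF_t = 1.050000, DF = 0.563496, PV = 0.591671
  t = 8.5000: CF_t = 1.050000, DF = 0.543653, PV = 0.570836
  t = 9.0000: CF_t = 1.050000, DF = 0.524508, PV = 0.550734
  t = 9.5000: CF_t = 1.050000, DF = 0.506038, PV = 0.531340
  t = 10.0000: CF_t = 101.050000, DF = 0.488218, PV = 49.334438
Price P = sum_t PV_t = 63.544303


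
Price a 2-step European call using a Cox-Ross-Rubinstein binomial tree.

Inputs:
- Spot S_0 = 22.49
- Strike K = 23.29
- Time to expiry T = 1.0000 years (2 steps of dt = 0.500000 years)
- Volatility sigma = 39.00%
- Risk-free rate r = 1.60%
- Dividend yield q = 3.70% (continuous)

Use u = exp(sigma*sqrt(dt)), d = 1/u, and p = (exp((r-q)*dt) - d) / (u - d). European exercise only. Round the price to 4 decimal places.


dt = T/N = 0.500000
u = exp(sigma*sqrt(dt)) = 1.317547; d = 1/u = 0.758986
p = (exp((r-q)*dt) - d) / (u - d) = 0.412791
Discount per step: exp(-r*dt) = 0.992032
Stock lattice S(k, i) with i counting down-moves:
  k=0: S(0,0) = 22.4900
  k=1: S(1,0) = 29.6316; S(1,1) = 17.0696
  k=2: S(2,0) = 39.0411; S(2,1) = 22.4900; S(2,2) = 12.9556
Terminal payoffs V(N, i) = max(S_T - K, 0):
  V(2,0) = 15.751066; V(2,1) = 0.000000; V(2,2) = 0.000000
Backward induction: V(k, i) = exp(-r*dt) * [p * V(k+1, i) + (1-p) * V(k+1, i+1)].
  V(1,0) = exp(-r*dt) * [p*15.751066 + (1-p)*0.000000] = 6.450087
  V(1,1) = exp(-r*dt) * [p*0.000000 + (1-p)*0.000000] = 0.000000
  V(0,0) = exp(-r*dt) * [p*6.450087 + (1-p)*0.000000] = 2.641321

Answer: Price = V(0,0) = 2.6413


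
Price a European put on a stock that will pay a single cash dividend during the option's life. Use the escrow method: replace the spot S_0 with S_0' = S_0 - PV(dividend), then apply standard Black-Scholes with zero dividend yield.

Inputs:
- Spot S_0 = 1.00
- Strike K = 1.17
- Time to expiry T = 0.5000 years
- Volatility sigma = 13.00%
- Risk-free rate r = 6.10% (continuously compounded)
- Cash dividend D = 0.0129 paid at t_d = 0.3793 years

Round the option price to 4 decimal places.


PV(D) = D * exp(-r * t_d) = 0.0129 * 0.97712831 = 0.01260496
S_0' = S_0 - PV(D) = 1.0000 - 0.01260496 = 0.98739504
d1 = (ln(S_0'/K) + (r + sigma^2/2)*T) / (sigma*sqrt(T)) = -1.46821281
d2 = d1 - sigma*sqrt(T) = -1.56013669
exp(-rT) = 0.96996043
N(-d1) = 0.92897679; N(-d2) = 0.94063621
P = K * exp(-rT) * N(-d2) - S_0' * N(-d1) = 1.1700 * 0.96996043 * 0.94063621 - 0.98739504 * 0.92897679 = 0.1502

Answer: Price = 0.1502


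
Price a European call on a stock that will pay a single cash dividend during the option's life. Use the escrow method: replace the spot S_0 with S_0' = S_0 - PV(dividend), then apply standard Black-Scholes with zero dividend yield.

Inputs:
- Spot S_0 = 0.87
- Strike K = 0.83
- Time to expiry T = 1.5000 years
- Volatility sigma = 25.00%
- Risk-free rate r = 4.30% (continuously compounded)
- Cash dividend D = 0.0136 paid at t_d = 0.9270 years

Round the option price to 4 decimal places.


PV(D) = D * exp(-r * t_d) = 0.0136 * 0.96092300 = 0.01306855
S_0' = S_0 - PV(D) = 0.8700 - 0.01306855 = 0.85693145
d1 = (ln(S_0'/K) + (r + sigma^2/2)*T) / (sigma*sqrt(T)) = 0.46803943
d2 = d1 - sigma*sqrt(T) = 0.16185321
exp(-rT) = 0.93753611
N(d1) = 0.68012180; N(d2) = 0.56428928
C = S_0' * N(d1) - K * exp(-rT) * N(d2) = 0.85693145 * 0.68012180 - 0.8300 * 0.93753611 * 0.56428928 = 0.1437

Answer: Price = 0.1437


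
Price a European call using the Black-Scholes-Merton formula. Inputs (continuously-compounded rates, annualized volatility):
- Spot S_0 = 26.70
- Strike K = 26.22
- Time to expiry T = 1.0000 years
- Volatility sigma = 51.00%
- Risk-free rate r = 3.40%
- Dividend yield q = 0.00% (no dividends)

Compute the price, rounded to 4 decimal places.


d1 = (ln(S/K) + (r - q + 0.5*sigma^2) * T) / (sigma * sqrt(T)) = 0.35723743
d2 = d1 - sigma * sqrt(T) = -0.15276257
exp(-rT) = 0.96657150; exp(-qT) = 1.00000000
C = S_0 * exp(-qT) * N(d1) - K * exp(-rT) * N(d2)
N(d1) = 0.63954296; N(d2) = 0.43929276
C = 26.7000 * 1.00000000 * 0.63954296 - 26.2200 * 0.96657150 * 0.43929276 = 5.9426

Answer: Price = 5.9426


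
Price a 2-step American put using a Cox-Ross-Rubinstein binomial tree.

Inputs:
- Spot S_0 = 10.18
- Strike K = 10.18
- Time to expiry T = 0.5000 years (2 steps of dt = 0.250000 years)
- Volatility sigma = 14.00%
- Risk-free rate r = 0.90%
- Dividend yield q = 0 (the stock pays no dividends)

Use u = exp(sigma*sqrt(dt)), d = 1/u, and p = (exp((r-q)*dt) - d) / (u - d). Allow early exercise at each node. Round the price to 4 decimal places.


Answer: Price = V(0,0) = 0.3443

Derivation:
dt = T/N = 0.250000
u = exp(sigma*sqrt(dt)) = 1.072508; d = 1/u = 0.932394
p = (exp((r-q)*dt) - d) / (u - d) = 0.498584
Discount per step: exp(-r*dt) = 0.997753
Stock lattice S(k, i) with i counting down-moves:
  k=0: S(0,0) = 10.1800
  k=1: S(1,0) = 10.9181; S(1,1) = 9.4918
  k=2: S(2,0) = 11.7098; S(2,1) = 10.1800; S(2,2) = 8.8501
Terminal payoffs V(N, i) = max(K - S_T, 0):
  V(2,0) = 0.000000; V(2,1) = 0.000000; V(2,2) = 1.329933
Backward induction: V(k, i) = exp(-r*dt) * [p * V(k+1, i) + (1-p) * V(k+1, i+1)]; then take max(V_cont, immediate exercise) for American.
  V(1,0) = exp(-r*dt) * [p*0.000000 + (1-p)*0.000000] = 0.000000; exercise = 0.000000; V(1,0) = max -> 0.000000
  V(1,1) = exp(-r*dt) * [p*0.000000 + (1-p)*1.329933] = 0.665352; exercise = 0.688231; V(1,1) = max -> 0.688231
  V(0,0) = exp(-r*dt) * [p*0.000000 + (1-p)*0.688231] = 0.344315; exercise = 0.000000; V(0,0) = max -> 0.344315


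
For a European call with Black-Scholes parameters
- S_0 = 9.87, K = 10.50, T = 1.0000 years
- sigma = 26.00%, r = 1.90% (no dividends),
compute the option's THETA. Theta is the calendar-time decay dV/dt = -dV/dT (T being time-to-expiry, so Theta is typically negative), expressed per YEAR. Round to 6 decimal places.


Answer: Theta = -0.586744

Derivation:
d1 = -0.0349053989; d2 = -0.2949053989
phi(d1) = 0.3986993214; exp(-qT) = 1.0000000000; exp(-rT) = 0.9811793622
Theta = -S*exp(-qT)*phi(d1)*sigma/(2*sqrt(T)) - r*K*exp(-rT)*N(d2) + q*S*exp(-qT)*N(d1)
N(d1) = 0.4860775878; N(d2) = 0.3840330738; sqrt(T) = 1.0000000000
Term 1 = -9.8700 * 1.0000000000 * 0.3986993214 * 0.2600 / (2 * 1.0000000000) = -0.5115710993
Term 2 = -0.0190 * 10.5000 * 0.9811793622 * 0.3840330738 = -0.0751726626
Term 3 = 0 (no dividend yield, q = 0)
Theta = -0.5115710993 + (-0.0751726626) + (0.0000000000) = -0.586744


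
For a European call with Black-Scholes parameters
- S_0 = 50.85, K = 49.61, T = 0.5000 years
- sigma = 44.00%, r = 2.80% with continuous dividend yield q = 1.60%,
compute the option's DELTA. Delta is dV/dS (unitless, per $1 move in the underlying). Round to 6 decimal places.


Answer: Delta = 0.595545

Derivation:
d1 = 0.2541974831; d2 = -0.0569295006
phi(d1) = 0.3862591687; exp(-qT) = 0.9920319148; exp(-rT) = 0.9860975443
N(d1) = 0.6003285025
Delta = exp(-qT) * N(d1) = 0.9920319148 * 0.6003285025 = 0.595545


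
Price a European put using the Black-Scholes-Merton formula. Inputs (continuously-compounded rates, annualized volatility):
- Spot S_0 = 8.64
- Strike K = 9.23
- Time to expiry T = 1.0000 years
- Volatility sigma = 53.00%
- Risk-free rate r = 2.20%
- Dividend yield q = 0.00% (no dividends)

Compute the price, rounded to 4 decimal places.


Answer: Price = 2.0471

Derivation:
d1 = (ln(S/K) + (r - q + 0.5*sigma^2) * T) / (sigma * sqrt(T)) = 0.18187459
d2 = d1 - sigma * sqrt(T) = -0.34812541
exp(-rT) = 0.97824024; exp(-qT) = 1.00000000
P = K * exp(-rT) * N(-d2) - S_0 * exp(-qT) * N(-d1)
N(-d1) = 0.42784057; N(-d2) = 0.63612700
P = 9.2300 * 0.97824024 * 0.63612700 - 8.6400 * 1.00000000 * 0.42784057 = 2.0471


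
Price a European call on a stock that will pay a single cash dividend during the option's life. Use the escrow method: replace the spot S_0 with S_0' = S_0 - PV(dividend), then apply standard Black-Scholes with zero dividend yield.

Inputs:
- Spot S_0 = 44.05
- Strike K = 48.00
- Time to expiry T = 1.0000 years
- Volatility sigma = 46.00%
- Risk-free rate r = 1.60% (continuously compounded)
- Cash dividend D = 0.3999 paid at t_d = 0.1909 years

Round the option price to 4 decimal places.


Answer: Price = 6.5927

Derivation:
PV(D) = D * exp(-r * t_d) = 0.3999 * 0.99695026 = 0.39868041
S_0' = S_0 - PV(D) = 44.0500 - 0.39868041 = 43.65131959
d1 = (ln(S_0'/K) + (r + sigma^2/2)*T) / (sigma*sqrt(T)) = 0.05833153
d2 = d1 - sigma*sqrt(T) = -0.40166847
exp(-rT) = 0.98412732
N(d1) = 0.52325772; N(d2) = 0.34396401
C = S_0' * N(d1) - K * exp(-rT) * N(d2) = 43.65131959 * 0.52325772 - 48.0000 * 0.98412732 * 0.34396401 = 6.5927


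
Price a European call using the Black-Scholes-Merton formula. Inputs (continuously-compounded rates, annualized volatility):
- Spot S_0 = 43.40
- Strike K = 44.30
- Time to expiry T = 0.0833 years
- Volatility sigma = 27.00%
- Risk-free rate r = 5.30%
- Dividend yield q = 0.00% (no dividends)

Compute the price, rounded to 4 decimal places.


Answer: Price = 1.0364

Derivation:
d1 = (ln(S/K) + (r - q + 0.5*sigma^2) * T) / (sigma * sqrt(T)) = -0.16777371
d2 = d1 - sigma * sqrt(T) = -0.24570041
exp(-rT) = 0.99559483; exp(-qT) = 1.00000000
C = S_0 * exp(-qT) * N(d1) - K * exp(-rT) * N(d2)
N(d1) = 0.43338065; N(d2) = 0.40295708
C = 43.4000 * 1.00000000 * 0.43338065 - 44.3000 * 0.99559483 * 0.40295708 = 1.0364


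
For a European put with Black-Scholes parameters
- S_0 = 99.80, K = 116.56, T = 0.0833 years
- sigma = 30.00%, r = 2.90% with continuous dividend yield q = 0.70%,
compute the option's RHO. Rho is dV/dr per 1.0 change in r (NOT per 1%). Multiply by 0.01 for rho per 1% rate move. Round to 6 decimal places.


d1 = -1.7284345040; d2 = -1.8150197222
phi(d1) = 0.0895747819; exp(-qT) = 0.9994170700; exp(-rT) = 0.9975872155
N(-d2) = 0.9652395606
Rho = -K*T*exp(-rT)*N(-d2) = -116.5600 * 0.0833 * 0.9975872155 * 0.9652395606 = -9.349331

Answer: Rho = -9.349331


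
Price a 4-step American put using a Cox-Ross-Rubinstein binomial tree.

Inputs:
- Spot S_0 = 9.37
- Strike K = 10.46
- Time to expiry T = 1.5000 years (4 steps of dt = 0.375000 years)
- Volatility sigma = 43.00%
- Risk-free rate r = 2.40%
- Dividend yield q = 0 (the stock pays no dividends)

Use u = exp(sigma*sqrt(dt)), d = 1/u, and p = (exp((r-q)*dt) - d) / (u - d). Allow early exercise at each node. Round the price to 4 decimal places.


dt = T/N = 0.375000
u = exp(sigma*sqrt(dt)) = 1.301243; d = 1/u = 0.768496
p = (exp((r-q)*dt) - d) / (u - d) = 0.451518
Discount per step: exp(-r*dt) = 0.991040
Stock lattice S(k, i) with i counting down-moves:
  k=0: S(0,0) = 9.3700
  k=1: S(1,0) = 12.1926; S(1,1) = 7.2008
  k=2: S(2,0) = 15.8656; S(2,1) = 9.3700; S(2,2) = 5.5338
  k=3: S(3,0) = 20.6450; S(3,1) = 12.1926; S(3,2) = 7.2008; S(3,3) = 4.2527
  k=4: S(4,0) = 26.8642; S(4,1) = 15.8656; S(4,2) = 9.3700; S(4,3) = 5.5338; S(4,4) = 3.2682
Terminal payoffs V(N, i) = max(K - S_T, 0):
  V(4,0) = 0.000000; V(4,1) = 0.000000; V(4,2) = 1.090000; V(4,3) = 4.926211; V(4,4) = 7.191822
Backward induction: V(k, i) = exp(-r*dt) * [p * V(k+1, i) + (1-p) * V(k+1, i+1)]; then take max(V_cont, immediate exercise) for American.
  V(3,0) = exp(-r*dt) * [p*0.000000 + (1-p)*0.000000] = 0.000000; exercise = 0.000000; V(3,0) = max -> 0.000000
  V(3,1) = exp(-r*dt) * [p*0.000000 + (1-p)*1.090000] = 0.592489; exercise = 0.000000; V(3,1) = max -> 0.592489
  V(3,2) = exp(-r*dt) * [p*1.090000 + (1-p)*4.926211] = 3.165476; exercise = 3.259194; V(3,2) = max -> 3.259194
  V(3,3) = exp(-r*dt) * [p*4.926211 + (1-p)*7.191822] = 6.113588; exercise = 6.207306; V(3,3) = max -> 6.207306
  V(2,0) = exp(-r*dt) * [p*0.000000 + (1-p)*0.592489] = 0.322058; exercise = 0.000000; V(2,0) = max -> 0.322058
  V(2,1) = exp(-r*dt) * [p*0.592489 + (1-p)*3.259194] = 2.036717; exercise = 1.090000; V(2,1) = max -> 2.036717
  V(2,2) = exp(-r*dt) * [p*3.259194 + (1-p)*6.207306] = 4.832493; exercise = 4.926211; V(2,2) = max -> 4.926211
  V(1,0) = exp(-r*dt) * [p*0.322058 + (1-p)*2.036717] = 1.251207; exercise = 0.000000; V(1,0) = max -> 1.251207
  V(1,1) = exp(-r*dt) * [p*2.036717 + (1-p)*4.926211] = 3.589106; exercise = 3.259194; V(1,1) = max -> 3.589106
  V(0,0) = exp(-r*dt) * [p*1.251207 + (1-p)*3.589106] = 2.510804; exercise = 1.090000; V(0,0) = max -> 2.510804

Answer: Price = V(0,0) = 2.5108


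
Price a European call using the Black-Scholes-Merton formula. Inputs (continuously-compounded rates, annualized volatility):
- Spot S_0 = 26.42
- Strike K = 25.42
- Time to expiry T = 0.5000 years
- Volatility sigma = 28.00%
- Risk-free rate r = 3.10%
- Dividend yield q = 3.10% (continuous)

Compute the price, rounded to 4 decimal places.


d1 = (ln(S/K) + (r - q + 0.5*sigma^2) * T) / (sigma * sqrt(T)) = 0.29387880
d2 = d1 - sigma * sqrt(T) = 0.09588890
exp(-rT) = 0.98461951; exp(-qT) = 0.98461951
C = S_0 * exp(-qT) * N(d1) - K * exp(-rT) * N(d2)
N(d1) = 0.61557474; N(d2) = 0.53819559
C = 26.4200 * 0.98461951 * 0.61557474 - 25.4200 * 0.98461951 * 0.53819559 = 2.5428

Answer: Price = 2.5428


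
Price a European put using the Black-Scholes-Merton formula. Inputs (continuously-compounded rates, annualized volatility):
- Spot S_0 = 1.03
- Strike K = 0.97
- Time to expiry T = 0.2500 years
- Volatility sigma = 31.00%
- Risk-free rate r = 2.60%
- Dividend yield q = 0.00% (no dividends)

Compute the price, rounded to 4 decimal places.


d1 = (ln(S/K) + (r - q + 0.5*sigma^2) * T) / (sigma * sqrt(T)) = 0.50664845
d2 = d1 - sigma * sqrt(T) = 0.35164845
exp(-rT) = 0.99352108; exp(-qT) = 1.00000000
P = K * exp(-rT) * N(-d2) - S_0 * exp(-qT) * N(-d1)
N(-d1) = 0.30620075; N(-d2) = 0.36255096
P = 0.9700 * 0.99352108 * 0.36255096 - 1.0300 * 1.00000000 * 0.30620075 = 0.0340

Answer: Price = 0.0340


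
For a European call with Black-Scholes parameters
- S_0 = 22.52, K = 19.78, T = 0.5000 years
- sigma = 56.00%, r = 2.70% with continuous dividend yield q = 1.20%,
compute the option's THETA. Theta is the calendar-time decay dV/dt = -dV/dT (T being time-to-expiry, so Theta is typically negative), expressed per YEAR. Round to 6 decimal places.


d1 = 0.5445542385; d2 = 0.1485744411
phi(d1) = 0.3439674691; exp(-qT) = 0.9940179641; exp(-rT) = 0.9865907163
Theta = -S*exp(-qT)*phi(d1)*sigma/(2*sqrt(T)) - r*K*exp(-rT)*N(d2) + q*S*exp(-qT)*N(d1)
N(d1) = 0.7069699324; N(d2) = 0.5590552789; sqrt(T) = 0.7071067812
Term 1 = -22.5200 * 0.9940179641 * 0.3439674691 * 0.5600 / (2 * 0.7071067812) = -3.0489690745
Term 2 = -0.0270 * 19.7800 * 0.9865907163 * 0.5590552789 = -0.2945654650
Term 3 = 0.0120 * 22.5200 * 0.9940179641 * 0.7069699324 = 0.1899086773
Theta = -3.0489690745 + (-0.2945654650) + (0.1899086773) = -3.153626

Answer: Theta = -3.153626


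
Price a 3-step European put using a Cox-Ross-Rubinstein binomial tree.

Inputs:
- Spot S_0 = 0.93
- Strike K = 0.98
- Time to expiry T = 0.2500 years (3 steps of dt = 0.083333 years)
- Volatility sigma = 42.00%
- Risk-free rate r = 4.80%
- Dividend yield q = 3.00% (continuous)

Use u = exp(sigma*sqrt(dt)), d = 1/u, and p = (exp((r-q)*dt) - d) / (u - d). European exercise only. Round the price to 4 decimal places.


dt = T/N = 0.083333
u = exp(sigma*sqrt(dt)) = 1.128900; d = 1/u = 0.885818
p = (exp((r-q)*dt) - d) / (u - d) = 0.475902
Discount per step: exp(-r*dt) = 0.996008
Stock lattice S(k, i) with i counting down-moves:
  k=0: S(0,0) = 0.9300
  k=1: S(1,0) = 1.0499; S(1,1) = 0.8238
  k=2: S(2,0) = 1.1852; S(2,1) = 0.9300; S(2,2) = 0.7297
  k=3: S(3,0) = 1.3380; S(3,1) = 1.0499; S(3,2) = 0.8238; S(3,3) = 0.6464
Terminal payoffs V(N, i) = max(K - S_T, 0):
  V(3,0) = 0.000000; V(3,1) = 0.000000; V(3,2) = 0.156189; V(3,3) = 0.333577
Backward induction: V(k, i) = exp(-r*dt) * [p * V(k+1, i) + (1-p) * V(k+1, i+1)].
  V(2,0) = exp(-r*dt) * [p*0.000000 + (1-p)*0.000000] = 0.000000
  V(2,1) = exp(-r*dt) * [p*0.000000 + (1-p)*0.156189] = 0.081532
  V(2,2) = exp(-r*dt) * [p*0.156189 + (1-p)*0.333577] = 0.248163
  V(1,0) = exp(-r*dt) * [p*0.000000 + (1-p)*0.081532] = 0.042560
  V(1,1) = exp(-r*dt) * [p*0.081532 + (1-p)*0.248163] = 0.168189
  V(0,0) = exp(-r*dt) * [p*0.042560 + (1-p)*0.168189] = 0.107969

Answer: Price = V(0,0) = 0.1080


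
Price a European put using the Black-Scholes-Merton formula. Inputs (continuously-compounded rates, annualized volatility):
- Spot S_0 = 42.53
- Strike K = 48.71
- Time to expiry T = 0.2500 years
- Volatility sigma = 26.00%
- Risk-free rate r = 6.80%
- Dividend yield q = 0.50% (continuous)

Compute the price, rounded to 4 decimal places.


Answer: Price = 5.9763

Derivation:
d1 = (ln(S/K) + (r - q + 0.5*sigma^2) * T) / (sigma * sqrt(T)) = -0.85749722
d2 = d1 - sigma * sqrt(T) = -0.98749722
exp(-rT) = 0.98314368; exp(-qT) = 0.99875078
P = K * exp(-rT) * N(-d2) - S_0 * exp(-qT) * N(-d1)
N(-d1) = 0.80441492; N(-d2) = 0.83830053
P = 48.7100 * 0.98314368 * 0.83830053 - 42.5300 * 0.99875078 * 0.80441492 = 5.9763


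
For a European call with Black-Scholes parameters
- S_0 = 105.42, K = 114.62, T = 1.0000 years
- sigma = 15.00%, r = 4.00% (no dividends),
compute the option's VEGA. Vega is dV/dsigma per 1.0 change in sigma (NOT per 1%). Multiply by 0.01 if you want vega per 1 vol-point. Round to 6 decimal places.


Answer: Vega = 41.085576

Derivation:
d1 = -0.2161329180; d2 = -0.3661329180
phi(d1) = 0.3897322741; exp(-qT) = 1.0000000000; exp(-rT) = 0.9607894392
Vega = S * exp(-qT) * phi(d1) * sqrt(T) = 105.4200 * 1.0000000000 * 0.3897322741 * 1.0000000000 = 41.085576


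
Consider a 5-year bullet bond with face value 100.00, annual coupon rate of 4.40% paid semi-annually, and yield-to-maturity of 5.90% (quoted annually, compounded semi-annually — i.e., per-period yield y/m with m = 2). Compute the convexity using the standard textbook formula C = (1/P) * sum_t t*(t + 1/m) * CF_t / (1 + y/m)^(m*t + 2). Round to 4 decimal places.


Answer: Convexity = 22.6816

Derivation:
Coupon per period c = face * coupon_rate / m = 2.200000
Periods per year m = 2; per-period yield y/m = 0.029500
Number of cashflows N = 10
Cashflows (t years, CF_t, discount factor 1/(1+y/m)^(m*t), PV):
  t = 0.5000: CF_t = 2.200000, DF = 0.971345, PV = 2.136960
  t = 1.0000: CF_t = 2.200000, DF = 0.943512, PV = 2.075726
  t = 1.5000: CF_t = 2.200000, DF = 0.916476, PV = 2.016247
  t = 2.0000: CF_t = 2.200000, DF = 0.890214, PV = 1.958472
  t = 2.5000: CF_t = 2.200000, DF = 0.864706, PV = 1.902352
  t = 3.0000: CF_t = 2.200000, DF = 0.839928, PV = 1.847841
  t = 3.5000: CF_t = 2.200000, DF = 0.815860, PV = 1.794892
  t = 4.0000: CF_t = 2.200000, DF = 0.792482, PV = 1.743460
  t = 4.5000: CF_t = 2.200000, DF = 0.769773, PV = 1.693501
  t = 5.0000: CF_t = 102.200000, DF = 0.747716, PV = 76.416543
Price P = sum_t PV_t = 93.585992
Convexity numerator sum_t t*(t + 1/m) * CF_t / (1+y/m)^(m*t + 2):
  t = 0.5000: term = 1.008123
  t = 1.0000: term = 2.937707
  t = 1.5000: term = 5.707057
  t = 2.0000: term = 9.239204
  t = 2.5000: term = 13.461687
  t = 3.0000: term = 18.306325
  t = 3.5000: term = 23.709018
  t = 4.0000: term = 29.609541
  t = 4.5000: term = 35.951361
  t = 5.0000: term = 1982.747350
Convexity = (1/P) * sum = 2122.677374 / 93.585992 = 22.681572


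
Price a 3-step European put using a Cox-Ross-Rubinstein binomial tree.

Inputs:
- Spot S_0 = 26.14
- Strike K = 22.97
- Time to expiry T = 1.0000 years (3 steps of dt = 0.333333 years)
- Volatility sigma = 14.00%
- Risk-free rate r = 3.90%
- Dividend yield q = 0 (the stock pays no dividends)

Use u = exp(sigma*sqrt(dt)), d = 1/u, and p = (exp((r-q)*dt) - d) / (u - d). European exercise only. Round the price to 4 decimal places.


dt = T/N = 0.333333
u = exp(sigma*sqrt(dt)) = 1.084186; d = 1/u = 0.922351
p = (exp((r-q)*dt) - d) / (u - d) = 0.560657
Discount per step: exp(-r*dt) = 0.987084
Stock lattice S(k, i) with i counting down-moves:
  k=0: S(0,0) = 26.1400
  k=1: S(1,0) = 28.3406; S(1,1) = 24.1103
  k=2: S(2,0) = 30.7265; S(2,1) = 26.1400; S(2,2) = 22.2381
  k=3: S(3,0) = 33.3132; S(3,1) = 28.3406; S(3,2) = 24.1103; S(3,3) = 20.5114
Terminal payoffs V(N, i) = max(K - S_T, 0):
  V(3,0) = 0.000000; V(3,1) = 0.000000; V(3,2) = 0.000000; V(3,3) = 2.458625
Backward induction: V(k, i) = exp(-r*dt) * [p * V(k+1, i) + (1-p) * V(k+1, i+1)].
  V(2,0) = exp(-r*dt) * [p*0.000000 + (1-p)*0.000000] = 0.000000
  V(2,1) = exp(-r*dt) * [p*0.000000 + (1-p)*0.000000] = 0.000000
  V(2,2) = exp(-r*dt) * [p*0.000000 + (1-p)*2.458625] = 1.066228
  V(1,0) = exp(-r*dt) * [p*0.000000 + (1-p)*0.000000] = 0.000000
  V(1,1) = exp(-r*dt) * [p*0.000000 + (1-p)*1.066228] = 0.462389
  V(0,0) = exp(-r*dt) * [p*0.000000 + (1-p)*0.462389] = 0.200523

Answer: Price = V(0,0) = 0.2005
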